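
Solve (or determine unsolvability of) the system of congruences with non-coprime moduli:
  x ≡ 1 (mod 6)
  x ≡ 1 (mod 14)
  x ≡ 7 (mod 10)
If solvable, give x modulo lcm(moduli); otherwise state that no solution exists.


Moduli 6, 14, 10 are not pairwise coprime, so CRT works modulo lcm(m_i) when all pairwise compatibility conditions hold.
Pairwise compatibility: gcd(m_i, m_j) must divide a_i - a_j for every pair.
Merge one congruence at a time:
  Start: x ≡ 1 (mod 6).
  Combine with x ≡ 1 (mod 14): gcd(6, 14) = 2; 1 - 1 = 0, which IS divisible by 2, so compatible.
    Write x = 1 + 6·t and substitute into x ≡ 1 (mod 14): 6·t ≡ 1 − 1 = 0 (mod 14).
    Divide the congruence (and modulus) by g = 2: 3·t ≡ 0 (mod 7).
    The inverse of 3 mod 7 is 5 (since 3·5 = 15 = 2·7 + 1), so t ≡ 5·0 = 0 ≡ 0 (mod 7).
    Then x = 1 + 6·0 = 1, valid modulo lcm(6, 14) = 42: x ≡ 1 (mod 42).
  Combine with x ≡ 7 (mod 10): gcd(42, 10) = 2; 7 - 1 = 6, which IS divisible by 2, so compatible.
    Write x = 1 + 42·t and substitute into x ≡ 7 (mod 10): 42·t ≡ 7 − 1 = 6 (mod 10).
    Divide the congruence (and modulus) by g = 2: 21·t ≡ 3 (mod 5).
    Reduce coefficients mod 5: 1·t ≡ 3 (mod 5).
    So t ≡ 3 (mod 5).
    Then x = 1 + 42·3 = 127, valid modulo lcm(42, 10) = 210: x ≡ 127 (mod 210).
Verify: 127 mod 6 = 1, 127 mod 14 = 1, 127 mod 10 = 7.

x ≡ 127 (mod 210).


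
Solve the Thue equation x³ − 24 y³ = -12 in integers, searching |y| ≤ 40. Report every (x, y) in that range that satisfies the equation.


The equation is x³ - 24y³ = -12. For fixed y, x³ = 24·y³ − 12, so a solution requires the RHS to be a perfect cube.
Strategy: iterate y from -40 to 40, compute RHS = 24·y³ − 12, and check whether it is a (positive or negative) perfect cube.
Check small values of y:
  y = 0: RHS = -12 is not a perfect cube.
  y = 1: RHS = 12 is not a perfect cube.
  y = -1: RHS = -36 is not a perfect cube.
  y = 2: RHS = 180 is not a perfect cube.
  y = -2: RHS = -204 is not a perfect cube.
  y = 3: RHS = 636 is not a perfect cube.
  y = -3: RHS = -660 is not a perfect cube.
Continuing the search up to |y| = 40 finds no solutions either.
No (x, y) in the scanned range satisfies the equation.

No integer solutions with |y| ≤ 40.


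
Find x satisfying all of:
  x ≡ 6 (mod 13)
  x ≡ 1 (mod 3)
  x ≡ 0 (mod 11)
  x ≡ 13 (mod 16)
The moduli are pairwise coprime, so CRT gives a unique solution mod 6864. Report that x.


Product of moduli M = 13 · 3 · 11 · 16 = 6864.
Merge one congruence at a time:
  Start: x ≡ 6 (mod 13).
  Combine with x ≡ 1 (mod 3); new modulus lcm = 39.
    Write x = 6 + 13·t and substitute into x ≡ 1 (mod 3): 13·t ≡ 1 − 6 = -5 (mod 3).
    Reduce coefficients mod 3: 1·t ≡ 1 (mod 3).
    So t ≡ 1 (mod 3).
    Then x = 6 + 13·1 = 19, valid modulo lcm(13, 3) = 39: x ≡ 19 (mod 39).
  Combine with x ≡ 0 (mod 11); new modulus lcm = 429.
    Write x = 19 + 39·t and substitute into x ≡ 0 (mod 11): 39·t ≡ 0 − 19 = -19 (mod 11).
    Reduce coefficients mod 11: 6·t ≡ 3 (mod 11).
    The inverse of 6 mod 11 is 2 (since 6·2 = 12 = 1·11 + 1), so t ≡ 2·3 = 6 ≡ 6 (mod 11).
    Then x = 19 + 39·6 = 253, valid modulo lcm(39, 11) = 429: x ≡ 253 (mod 429).
  Combine with x ≡ 13 (mod 16); new modulus lcm = 6864.
    Write x = 253 + 429·t and substitute into x ≡ 13 (mod 16): 429·t ≡ 13 − 253 = -240 (mod 16).
    Reduce coefficients mod 16: 13·t ≡ 0 (mod 16).
    The inverse of 13 mod 16 is 5 (since 13·5 = 65 = 4·16 + 1), so t ≡ 5·0 = 0 ≡ 0 (mod 16).
    Then x = 253 + 429·0 = 253, valid modulo lcm(429, 16) = 6864: x ≡ 253 (mod 6864).
Verify against each original: 253 mod 13 = 6, 253 mod 3 = 1, 253 mod 11 = 0, 253 mod 16 = 13.

x ≡ 253 (mod 6864).


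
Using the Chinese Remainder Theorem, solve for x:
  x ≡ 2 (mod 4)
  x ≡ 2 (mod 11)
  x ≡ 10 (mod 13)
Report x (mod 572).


Moduli 4, 11, 13 are pairwise coprime; by CRT there is a unique solution modulo M = 4 · 11 · 13 = 572.
Solve pairwise, accumulating the modulus:
  Start with x ≡ 2 (mod 4).
  Combine with x ≡ 2 (mod 11): since gcd(4, 11) = 1, we get a unique residue mod 44.
    Write x = 2 + 4·t and substitute into x ≡ 2 (mod 11): 4·t ≡ 2 − 2 = 0 (mod 11).
    The inverse of 4 mod 11 is 3 (since 4·3 = 12 = 1·11 + 1), so t ≡ 3·0 = 0 ≡ 0 (mod 11).
    Then x = 2 + 4·0 = 2, valid modulo lcm(4, 11) = 44: x ≡ 2 (mod 44).
  Combine with x ≡ 10 (mod 13): since gcd(44, 13) = 1, we get a unique residue mod 572.
    Write x = 2 + 44·t and substitute into x ≡ 10 (mod 13): 44·t ≡ 10 − 2 = 8 (mod 13).
    Reduce coefficients mod 13: 5·t ≡ 8 (mod 13).
    The inverse of 5 mod 13 is 8 (since 5·8 = 40 = 3·13 + 1), so t ≡ 8·8 = 64 ≡ 12 (mod 13).
    Then x = 2 + 44·12 = 530, valid modulo lcm(44, 13) = 572: x ≡ 530 (mod 572).
Verify: 530 mod 4 = 2 ✓, 530 mod 11 = 2 ✓, 530 mod 13 = 10 ✓.

x ≡ 530 (mod 572).


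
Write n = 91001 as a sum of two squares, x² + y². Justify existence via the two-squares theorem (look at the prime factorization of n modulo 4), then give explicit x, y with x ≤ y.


Step 1: Factor n = 91001 = 17 · 53 · 101.
Step 2: Check the mod-4 condition on each prime factor: 17 ≡ 1 (mod 4), exponent 1; 53 ≡ 1 (mod 4), exponent 1; 101 ≡ 1 (mod 4), exponent 1.
All primes ≡ 3 (mod 4) appear to even exponent (or don't appear), so by the two-squares theorem n IS expressible as a sum of two squares.
Step 3: Build a representation. Here n = 17 · 53 · 101 is a product of primes ≡ 1 (mod 4). Each prime p ≡ 1 (mod 4) is itself a sum of two squares; find a² by testing p − a² for a perfect square:
  17: 17 − 1² = 16 = 4² ⇒ 17 = 1² + 4².
  53: 53 − 1² = 52, 53 − 2² = 49 = 7² ⇒ 53 = 2² + 7².
  101: 101 − 1² = 100 = 10² ⇒ 101 = 1² + 10².
  Combine using the Brahmagupta–Fibonacci identity (a² + b²)(c² + d²) = (ac − bd)² + (ad + bc)² = (ac + bd)² + (ad − bc)²:
  17 · 53 = 901: from (1² + 4²)(2² + 7²), take (1·2 − 4·7, 1·7 + 4·2) = (2 − 28, 7 + 8) = (-26, 15); dropping signs (only squares matter) gives (26, 15); check 26² + 15² = 676 + 225 = 901 ✓.
  901 · 101 = 91001: from (26² + 15²)(1² + 10²), take (26·1 − 15·10, 26·10 + 15·1) = (26 − 150, 260 + 15) = (-124, 275); dropping signs (only squares matter) gives (124, 275); check 124² + 275² = 15376 + 75625 = 91001 ✓.
Step 4: Order so x ≤ y and verify: 124² + 275² = 15376 + 75625 = 91001 = n. ✓

n = 91001 = 124² + 275² (one valid representation with x ≤ y).


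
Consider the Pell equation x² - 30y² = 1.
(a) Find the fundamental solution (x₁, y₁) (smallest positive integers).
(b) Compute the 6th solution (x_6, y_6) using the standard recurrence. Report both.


Step 1: Find the fundamental solution (x₁, y₁) of x² - 30y² = 1.
  Expand √30 as a continued fraction. a₀ = ⌊√30⌋ = 5; iterate m_{k+1} = d_k·a_k − m_k, d_{k+1} = (30 − m_{k+1}²)/d_k, a_{k+1} = ⌊(a₀ + m_{k+1})/d_{k+1}⌋ (starting m₀ = 0, d₀ = 1), with convergents p_k = a_k·p_{k-1} + p_{k-2}, q_k = a_k·q_{k-1} + q_{k-2} (p₋₁ = 1, q₋₁ = 0):
  k = 0: a₀ = 5; p₀/q₀ = 5/1; p₀² − 30·q₀² = 25 − 30 = -5.
  k = 1: m = 5, d = 5, a = ⌊(5 + 5)/5⌋ = 2; p/q = (2·5 + 1)/(2·1 + 0) = 11/2; p² − 30·q² = 121 − 120 = 1.
  The first convergent with p² − 30·q² = 1 gives the fundamental solution (x₁, y₁) = (11, 2).
Step 2: Apply the recurrence (x_{n+1}, y_{n+1}) = (x₁x_n + 30y₁y_n, x₁y_n + y₁x_n) repeatedly.
  From (x_1, y_1) = (11, 2): x_2 = 11·11 + 30·2·2 = 241; y_2 = 11·2 + 2·11 = 44.
  From (x_2, y_2) = (241, 44): x_3 = 11·241 + 30·2·44 = 5291; y_3 = 11·44 + 2·241 = 966.
  From (x_3, y_3) = (5291, 966): x_4 = 11·5291 + 30·2·966 = 116161; y_4 = 11·966 + 2·5291 = 21208.
  From (x_4, y_4) = (116161, 21208): x_5 = 11·116161 + 30·2·21208 = 2550251; y_5 = 11·21208 + 2·116161 = 465610.
  From (x_5, y_5) = (2550251, 465610): x_6 = 11·2550251 + 30·2·465610 = 55989361; y_6 = 11·465610 + 2·2550251 = 10222212.
Step 3: Verify x_6² - 30·y_6² = 3134808545188321 - 3134808545188320 = 1 (should be 1). ✓

(x_1, y_1) = (11, 2); (x_6, y_6) = (55989361, 10222212).


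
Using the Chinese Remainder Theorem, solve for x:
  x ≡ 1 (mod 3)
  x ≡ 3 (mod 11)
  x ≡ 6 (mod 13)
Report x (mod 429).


Moduli 3, 11, 13 are pairwise coprime; by CRT there is a unique solution modulo M = 3 · 11 · 13 = 429.
Solve pairwise, accumulating the modulus:
  Start with x ≡ 1 (mod 3).
  Combine with x ≡ 3 (mod 11): since gcd(3, 11) = 1, we get a unique residue mod 33.
    Write x = 1 + 3·t and substitute into x ≡ 3 (mod 11): 3·t ≡ 3 − 1 = 2 (mod 11).
    The inverse of 3 mod 11 is 4 (since 3·4 = 12 = 1·11 + 1), so t ≡ 4·2 = 8 ≡ 8 (mod 11).
    Then x = 1 + 3·8 = 25, valid modulo lcm(3, 11) = 33: x ≡ 25 (mod 33).
  Combine with x ≡ 6 (mod 13): since gcd(33, 13) = 1, we get a unique residue mod 429.
    Write x = 25 + 33·t and substitute into x ≡ 6 (mod 13): 33·t ≡ 6 − 25 = -19 (mod 13).
    Reduce coefficients mod 13: 7·t ≡ 7 (mod 13).
    The inverse of 7 mod 13 is 2 (since 7·2 = 14 = 1·13 + 1), so t ≡ 2·7 = 14 ≡ 1 (mod 13).
    Then x = 25 + 33·1 = 58, valid modulo lcm(33, 13) = 429: x ≡ 58 (mod 429).
Verify: 58 mod 3 = 1 ✓, 58 mod 11 = 3 ✓, 58 mod 13 = 6 ✓.

x ≡ 58 (mod 429).


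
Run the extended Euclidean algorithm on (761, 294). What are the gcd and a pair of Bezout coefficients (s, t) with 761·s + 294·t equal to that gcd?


Euclidean algorithm on (761, 294) — divide until remainder is 0:
  761 = 2 · 294 + 173
  294 = 1 · 173 + 121
  173 = 1 · 121 + 52
  121 = 2 · 52 + 17
  52 = 3 · 17 + 1
  17 = 17 · 1 + 0
gcd(761, 294) = 1.
Track Bezout coefficients alongside the remainders: start with r₀ = 761 = a·1 + b·0 (s = 1, t = 0) and r₁ = 294 = a·0 + b·1 (s = 0, t = 1); each new remainder r_{k+1} = r_{k-1} − q_k·r_k inherits s_{k+1} = s_{k-1} − q_k·s_k, t_{k+1} = t_{k-1} − q_k·t_k, so r_k = a·s_k + b·t_k at every step:
  q = 2: r = 173, s = 1 − 2·0 = 1, t = 0 − 2·1 = -2  (check: 761·1 + 294·(-2) = 173)
  q = 1: r = 121, s = 0 − 1·1 = -1, t = 1 − 1·(-2) = 3  (check: 761·(-1) + 294·3 = 121)
  q = 1: r = 52, s = 1 − 1·(-1) = 2, t = -2 − 1·3 = -5  (check: 761·2 + 294·(-5) = 52)
  q = 2: r = 17, s = -1 − 2·2 = -5, t = 3 − 2·(-5) = 13  (check: 761·(-5) + 294·13 = 17)
  q = 3: r = 1, s = 2 − 3·(-5) = 17, t = -5 − 3·13 = -44  (check: 761·17 + 294·(-44) = 1)
The row with r = 1 (the gcd) gives the Bezout coefficients s = 17, t = -44.
Result: 761 · (17) + 294 · (-44) = 1.

gcd(761, 294) = 1; s = 17, t = -44 (check: 761·17 + 294·(-44) = 1).


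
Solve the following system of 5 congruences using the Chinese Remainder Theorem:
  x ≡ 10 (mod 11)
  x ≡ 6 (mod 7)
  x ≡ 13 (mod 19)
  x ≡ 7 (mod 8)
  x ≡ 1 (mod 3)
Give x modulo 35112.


Product of moduli M = 11 · 7 · 19 · 8 · 3 = 35112.
Merge one congruence at a time:
  Start: x ≡ 10 (mod 11).
  Combine with x ≡ 6 (mod 7); new modulus lcm = 77.
    Write x = 10 + 11·t and substitute into x ≡ 6 (mod 7): 11·t ≡ 6 − 10 = -4 (mod 7).
    Reduce coefficients mod 7: 4·t ≡ 3 (mod 7).
    The inverse of 4 mod 7 is 2 (since 4·2 = 8 = 1·7 + 1), so t ≡ 2·3 = 6 ≡ 6 (mod 7).
    Then x = 10 + 11·6 = 76, valid modulo lcm(11, 7) = 77: x ≡ 76 (mod 77).
  Combine with x ≡ 13 (mod 19); new modulus lcm = 1463.
    Write x = 76 + 77·t and substitute into x ≡ 13 (mod 19): 77·t ≡ 13 − 76 = -63 (mod 19).
    Reduce coefficients mod 19: 1·t ≡ 13 (mod 19).
    So t ≡ 13 (mod 19).
    Then x = 76 + 77·13 = 1077, valid modulo lcm(77, 19) = 1463: x ≡ 1077 (mod 1463).
  Combine with x ≡ 7 (mod 8); new modulus lcm = 11704.
    Write x = 1077 + 1463·t and substitute into x ≡ 7 (mod 8): 1463·t ≡ 7 − 1077 = -1070 (mod 8).
    Reduce coefficients mod 8: 7·t ≡ 2 (mod 8).
    The inverse of 7 mod 8 is 7 (since 7·7 = 49 = 6·8 + 1), so t ≡ 7·2 = 14 ≡ 6 (mod 8).
    Then x = 1077 + 1463·6 = 9855, valid modulo lcm(1463, 8) = 11704: x ≡ 9855 (mod 11704).
  Combine with x ≡ 1 (mod 3); new modulus lcm = 35112.
    Write x = 9855 + 11704·t and substitute into x ≡ 1 (mod 3): 11704·t ≡ 1 − 9855 = -9854 (mod 3).
    Reduce coefficients mod 3: 1·t ≡ 1 (mod 3).
    So t ≡ 1 (mod 3).
    Then x = 9855 + 11704·1 = 21559, valid modulo lcm(11704, 3) = 35112: x ≡ 21559 (mod 35112).
Verify against each original: 21559 mod 11 = 10, 21559 mod 7 = 6, 21559 mod 19 = 13, 21559 mod 8 = 7, 21559 mod 3 = 1.

x ≡ 21559 (mod 35112).


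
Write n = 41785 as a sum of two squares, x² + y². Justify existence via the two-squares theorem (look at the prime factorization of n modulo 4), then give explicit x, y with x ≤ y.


Step 1: Factor n = 41785 = 5 · 61 · 137.
Step 2: Check the mod-4 condition on each prime factor: 5 ≡ 1 (mod 4), exponent 1; 61 ≡ 1 (mod 4), exponent 1; 137 ≡ 1 (mod 4), exponent 1.
All primes ≡ 3 (mod 4) appear to even exponent (or don't appear), so by the two-squares theorem n IS expressible as a sum of two squares.
Step 3: Build a representation. Here n = 5 · 61 · 137 is a product of primes ≡ 1 (mod 4). Each prime p ≡ 1 (mod 4) is itself a sum of two squares; find a² by testing p − a² for a perfect square:
  5: 5 − 1² = 4 = 2² ⇒ 5 = 1² + 2².
  61: 61 − 1² = 60, 61 − 2² = 57, 61 − 3² = 52, 61 − 4² = 45, 61 − 5² = 36 = 6² ⇒ 61 = 5² + 6².
  137: 137 − 1² = 136, 137 − 2² = 133, 137 − 3² = 128, 137 − 4² = 121 = 11² ⇒ 137 = 4² + 11².
  Combine using the Brahmagupta–Fibonacci identity (a² + b²)(c² + d²) = (ac − bd)² + (ad + bc)² = (ac + bd)² + (ad − bc)²:
  5 · 61 = 305: from (1² + 2²)(5² + 6²), take (1·5 − 2·6, 1·6 + 2·5) = (5 − 12, 6 + 10) = (-7, 16); dropping signs (only squares matter) gives (7, 16); check 7² + 16² = 49 + 256 = 305 ✓.
  305 · 137 = 41785: from (7² + 16²)(4² + 11²), take (7·4 − 16·11, 7·11 + 16·4) = (28 − 176, 77 + 64) = (-148, 141); dropping signs (only squares matter) gives (148, 141); check 148² + 141² = 21904 + 19881 = 41785 ✓.
Step 4: Order so x ≤ y and verify: 141² + 148² = 19881 + 21904 = 41785 = n. ✓

n = 41785 = 141² + 148² (one valid representation with x ≤ y).


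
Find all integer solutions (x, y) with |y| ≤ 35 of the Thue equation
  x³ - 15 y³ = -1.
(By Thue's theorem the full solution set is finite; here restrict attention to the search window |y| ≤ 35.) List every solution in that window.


The equation is x³ - 15y³ = -1. For fixed y, x³ = 15·y³ − 1, so a solution requires the RHS to be a perfect cube.
Strategy: iterate y from -35 to 35, compute RHS = 15·y³ − 1, and check whether it is a (positive or negative) perfect cube.
Check small values of y:
  y = 0: RHS = -1 = (-1)³ ⇒ x = -1 works.
  y = 1: RHS = 14 is not a perfect cube.
  y = -1: RHS = -16 is not a perfect cube.
  y = 2: RHS = 119 is not a perfect cube.
  y = -2: RHS = -121 is not a perfect cube.
  y = 3: RHS = 404 is not a perfect cube.
  y = -3: RHS = -406 is not a perfect cube.
Continuing the search up to |y| = 35 finds no further solutions beyond those listed.
Collected solutions: (-1, 0).

Solutions (with |y| ≤ 35): (-1, 0).


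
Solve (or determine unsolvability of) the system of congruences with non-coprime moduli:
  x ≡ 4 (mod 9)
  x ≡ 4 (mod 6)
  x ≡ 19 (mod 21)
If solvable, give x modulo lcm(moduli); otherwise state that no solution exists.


Moduli 9, 6, 21 are not pairwise coprime, so CRT works modulo lcm(m_i) when all pairwise compatibility conditions hold.
Pairwise compatibility: gcd(m_i, m_j) must divide a_i - a_j for every pair.
Merge one congruence at a time:
  Start: x ≡ 4 (mod 9).
  Combine with x ≡ 4 (mod 6): gcd(9, 6) = 3; 4 - 4 = 0, which IS divisible by 3, so compatible.
    Write x = 4 + 9·t and substitute into x ≡ 4 (mod 6): 9·t ≡ 4 − 4 = 0 (mod 6).
    Divide the congruence (and modulus) by g = 3: 3·t ≡ 0 (mod 2).
    Reduce coefficients mod 2: 1·t ≡ 0 (mod 2).
    So t ≡ 0 (mod 2).
    Then x = 4 + 9·0 = 4, valid modulo lcm(9, 6) = 18: x ≡ 4 (mod 18).
  Combine with x ≡ 19 (mod 21): gcd(18, 21) = 3; 19 - 4 = 15, which IS divisible by 3, so compatible.
    Write x = 4 + 18·t and substitute into x ≡ 19 (mod 21): 18·t ≡ 19 − 4 = 15 (mod 21).
    Divide the congruence (and modulus) by g = 3: 6·t ≡ 5 (mod 7).
    The inverse of 6 mod 7 is 6 (since 6·6 = 36 = 5·7 + 1), so t ≡ 6·5 = 30 ≡ 2 (mod 7).
    Then x = 4 + 18·2 = 40, valid modulo lcm(18, 21) = 126: x ≡ 40 (mod 126).
Verify: 40 mod 9 = 4, 40 mod 6 = 4, 40 mod 21 = 19.

x ≡ 40 (mod 126).


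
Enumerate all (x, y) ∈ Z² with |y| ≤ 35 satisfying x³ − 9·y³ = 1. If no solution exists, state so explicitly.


The equation is x³ - 9y³ = 1. For fixed y, x³ = 9·y³ + 1, so a solution requires the RHS to be a perfect cube.
Strategy: iterate y from -35 to 35, compute RHS = 9·y³ + 1, and check whether it is a (positive or negative) perfect cube.
Check small values of y:
  y = 0: RHS = 1 = (1)³ ⇒ x = 1 works.
  y = 1: RHS = 10 is not a perfect cube.
  y = -1: RHS = -8 = (-2)³ ⇒ x = -2 works.
  y = 2: RHS = 73 is not a perfect cube.
  y = -2: RHS = -71 is not a perfect cube.
  y = 3: RHS = 244 is not a perfect cube.
  y = -3: RHS = -242 is not a perfect cube.
Continuing the search up to |y| = 35 finds no further solutions beyond those listed.
Collected solutions: (1, 0), (-2, -1).

Solutions (with |y| ≤ 35): (1, 0), (-2, -1).


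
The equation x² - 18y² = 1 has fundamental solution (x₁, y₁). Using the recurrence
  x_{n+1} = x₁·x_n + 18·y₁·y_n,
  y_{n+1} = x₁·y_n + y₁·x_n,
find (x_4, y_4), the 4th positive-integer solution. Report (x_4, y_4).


Step 1: Find the fundamental solution (x₁, y₁) of x² - 18y² = 1.
  Expand √18 as a continued fraction. a₀ = ⌊√18⌋ = 4; iterate m_{k+1} = d_k·a_k − m_k, d_{k+1} = (18 − m_{k+1}²)/d_k, a_{k+1} = ⌊(a₀ + m_{k+1})/d_{k+1}⌋ (starting m₀ = 0, d₀ = 1), with convergents p_k = a_k·p_{k-1} + p_{k-2}, q_k = a_k·q_{k-1} + q_{k-2} (p₋₁ = 1, q₋₁ = 0):
  k = 0: a₀ = 4; p₀/q₀ = 4/1; p₀² − 18·q₀² = 16 − 18 = -2.
  k = 1: m = 4, d = 2, a = ⌊(4 + 4)/2⌋ = 4; p/q = (4·4 + 1)/(4·1 + 0) = 17/4; p² − 18·q² = 289 − 288 = 1.
  The first convergent with p² − 18·q² = 1 gives the fundamental solution (x₁, y₁) = (17, 4).
Step 2: Apply the recurrence (x_{n+1}, y_{n+1}) = (x₁x_n + 18y₁y_n, x₁y_n + y₁x_n) repeatedly.
  From (x_1, y_1) = (17, 4): x_2 = 17·17 + 18·4·4 = 577; y_2 = 17·4 + 4·17 = 136.
  From (x_2, y_2) = (577, 136): x_3 = 17·577 + 18·4·136 = 19601; y_3 = 17·136 + 4·577 = 4620.
  From (x_3, y_3) = (19601, 4620): x_4 = 17·19601 + 18·4·4620 = 665857; y_4 = 17·4620 + 4·19601 = 156944.
Step 3: Verify x_4² - 18·y_4² = 443365544449 - 443365544448 = 1 (should be 1). ✓

(x_1, y_1) = (17, 4); (x_4, y_4) = (665857, 156944).


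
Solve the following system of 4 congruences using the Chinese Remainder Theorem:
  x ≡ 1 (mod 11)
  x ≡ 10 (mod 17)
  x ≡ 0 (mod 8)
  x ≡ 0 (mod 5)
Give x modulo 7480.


Product of moduli M = 11 · 17 · 8 · 5 = 7480.
Merge one congruence at a time:
  Start: x ≡ 1 (mod 11).
  Combine with x ≡ 10 (mod 17); new modulus lcm = 187.
    Write x = 1 + 11·t and substitute into x ≡ 10 (mod 17): 11·t ≡ 10 − 1 = 9 (mod 17).
    The inverse of 11 mod 17 is 14 (since 11·14 = 154 = 9·17 + 1), so t ≡ 14·9 = 126 ≡ 7 (mod 17).
    Then x = 1 + 11·7 = 78, valid modulo lcm(11, 17) = 187: x ≡ 78 (mod 187).
  Combine with x ≡ 0 (mod 8); new modulus lcm = 1496.
    Write x = 78 + 187·t and substitute into x ≡ 0 (mod 8): 187·t ≡ 0 − 78 = -78 (mod 8).
    Reduce coefficients mod 8: 3·t ≡ 2 (mod 8).
    The inverse of 3 mod 8 is 3 (since 3·3 = 9 = 1·8 + 1), so t ≡ 3·2 = 6 ≡ 6 (mod 8).
    Then x = 78 + 187·6 = 1200, valid modulo lcm(187, 8) = 1496: x ≡ 1200 (mod 1496).
  Combine with x ≡ 0 (mod 5); new modulus lcm = 7480.
    Write x = 1200 + 1496·t and substitute into x ≡ 0 (mod 5): 1496·t ≡ 0 − 1200 = -1200 (mod 5).
    Reduce coefficients mod 5: 1·t ≡ 0 (mod 5).
    So t ≡ 0 (mod 5).
    Then x = 1200 + 1496·0 = 1200, valid modulo lcm(1496, 5) = 7480: x ≡ 1200 (mod 7480).
Verify against each original: 1200 mod 11 = 1, 1200 mod 17 = 10, 1200 mod 8 = 0, 1200 mod 5 = 0.

x ≡ 1200 (mod 7480).


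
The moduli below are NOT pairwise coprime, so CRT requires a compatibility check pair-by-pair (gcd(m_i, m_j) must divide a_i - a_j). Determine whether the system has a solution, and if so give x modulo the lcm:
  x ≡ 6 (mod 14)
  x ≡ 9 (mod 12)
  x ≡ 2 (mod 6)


Moduli 14, 12, 6 are not pairwise coprime, so CRT works modulo lcm(m_i) when all pairwise compatibility conditions hold.
Pairwise compatibility: gcd(m_i, m_j) must divide a_i - a_j for every pair.
Merge one congruence at a time:
  Start: x ≡ 6 (mod 14).
  Combine with x ≡ 9 (mod 12): gcd(14, 12) = 2, and 9 - 6 = 3 is NOT divisible by 2.
    ⇒ system is inconsistent (no integer solution).

No solution (the system is inconsistent).


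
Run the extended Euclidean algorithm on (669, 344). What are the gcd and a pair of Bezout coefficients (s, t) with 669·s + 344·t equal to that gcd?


Euclidean algorithm on (669, 344) — divide until remainder is 0:
  669 = 1 · 344 + 325
  344 = 1 · 325 + 19
  325 = 17 · 19 + 2
  19 = 9 · 2 + 1
  2 = 2 · 1 + 0
gcd(669, 344) = 1.
Track Bezout coefficients alongside the remainders: start with r₀ = 669 = a·1 + b·0 (s = 1, t = 0) and r₁ = 344 = a·0 + b·1 (s = 0, t = 1); each new remainder r_{k+1} = r_{k-1} − q_k·r_k inherits s_{k+1} = s_{k-1} − q_k·s_k, t_{k+1} = t_{k-1} − q_k·t_k, so r_k = a·s_k + b·t_k at every step:
  q = 1: r = 325, s = 1 − 1·0 = 1, t = 0 − 1·1 = -1  (check: 669·1 + 344·(-1) = 325)
  q = 1: r = 19, s = 0 − 1·1 = -1, t = 1 − 1·(-1) = 2  (check: 669·(-1) + 344·2 = 19)
  q = 17: r = 2, s = 1 − 17·(-1) = 18, t = -1 − 17·2 = -35  (check: 669·18 + 344·(-35) = 2)
  q = 9: r = 1, s = -1 − 9·18 = -163, t = 2 − 9·(-35) = 317  (check: 669·(-163) + 344·317 = 1)
The row with r = 1 (the gcd) gives the Bezout coefficients s = -163, t = 317.
Result: 669 · (-163) + 344 · (317) = 1.

gcd(669, 344) = 1; s = -163, t = 317 (check: 669·(-163) + 344·317 = 1).


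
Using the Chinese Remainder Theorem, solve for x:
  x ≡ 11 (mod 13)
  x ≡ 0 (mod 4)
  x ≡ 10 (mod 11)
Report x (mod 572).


Moduli 13, 4, 11 are pairwise coprime; by CRT there is a unique solution modulo M = 13 · 4 · 11 = 572.
Solve pairwise, accumulating the modulus:
  Start with x ≡ 11 (mod 13).
  Combine with x ≡ 0 (mod 4): since gcd(13, 4) = 1, we get a unique residue mod 52.
    Write x = 11 + 13·t and substitute into x ≡ 0 (mod 4): 13·t ≡ 0 − 11 = -11 (mod 4).
    Reduce coefficients mod 4: 1·t ≡ 1 (mod 4).
    So t ≡ 1 (mod 4).
    Then x = 11 + 13·1 = 24, valid modulo lcm(13, 4) = 52: x ≡ 24 (mod 52).
  Combine with x ≡ 10 (mod 11): since gcd(52, 11) = 1, we get a unique residue mod 572.
    Write x = 24 + 52·t and substitute into x ≡ 10 (mod 11): 52·t ≡ 10 − 24 = -14 (mod 11).
    Reduce coefficients mod 11: 8·t ≡ 8 (mod 11).
    The inverse of 8 mod 11 is 7 (since 8·7 = 56 = 5·11 + 1), so t ≡ 7·8 = 56 ≡ 1 (mod 11).
    Then x = 24 + 52·1 = 76, valid modulo lcm(52, 11) = 572: x ≡ 76 (mod 572).
Verify: 76 mod 13 = 11 ✓, 76 mod 4 = 0 ✓, 76 mod 11 = 10 ✓.

x ≡ 76 (mod 572).


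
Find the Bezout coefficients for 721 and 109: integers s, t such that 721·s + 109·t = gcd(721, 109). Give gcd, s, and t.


Euclidean algorithm on (721, 109) — divide until remainder is 0:
  721 = 6 · 109 + 67
  109 = 1 · 67 + 42
  67 = 1 · 42 + 25
  42 = 1 · 25 + 17
  25 = 1 · 17 + 8
  17 = 2 · 8 + 1
  8 = 8 · 1 + 0
gcd(721, 109) = 1.
Track Bezout coefficients alongside the remainders: start with r₀ = 721 = a·1 + b·0 (s = 1, t = 0) and r₁ = 109 = a·0 + b·1 (s = 0, t = 1); each new remainder r_{k+1} = r_{k-1} − q_k·r_k inherits s_{k+1} = s_{k-1} − q_k·s_k, t_{k+1} = t_{k-1} − q_k·t_k, so r_k = a·s_k + b·t_k at every step:
  q = 6: r = 67, s = 1 − 6·0 = 1, t = 0 − 6·1 = -6  (check: 721·1 + 109·(-6) = 67)
  q = 1: r = 42, s = 0 − 1·1 = -1, t = 1 − 1·(-6) = 7  (check: 721·(-1) + 109·7 = 42)
  q = 1: r = 25, s = 1 − 1·(-1) = 2, t = -6 − 1·7 = -13  (check: 721·2 + 109·(-13) = 25)
  q = 1: r = 17, s = -1 − 1·2 = -3, t = 7 − 1·(-13) = 20  (check: 721·(-3) + 109·20 = 17)
  q = 1: r = 8, s = 2 − 1·(-3) = 5, t = -13 − 1·20 = -33  (check: 721·5 + 109·(-33) = 8)
  q = 2: r = 1, s = -3 − 2·5 = -13, t = 20 − 2·(-33) = 86  (check: 721·(-13) + 109·86 = 1)
The row with r = 1 (the gcd) gives the Bezout coefficients s = -13, t = 86.
Result: 721 · (-13) + 109 · (86) = 1.

gcd(721, 109) = 1; s = -13, t = 86 (check: 721·(-13) + 109·86 = 1).


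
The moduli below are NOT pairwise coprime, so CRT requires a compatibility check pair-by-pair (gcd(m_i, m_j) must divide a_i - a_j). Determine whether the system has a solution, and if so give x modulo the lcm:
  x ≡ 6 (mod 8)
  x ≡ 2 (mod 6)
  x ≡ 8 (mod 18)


Moduli 8, 6, 18 are not pairwise coprime, so CRT works modulo lcm(m_i) when all pairwise compatibility conditions hold.
Pairwise compatibility: gcd(m_i, m_j) must divide a_i - a_j for every pair.
Merge one congruence at a time:
  Start: x ≡ 6 (mod 8).
  Combine with x ≡ 2 (mod 6): gcd(8, 6) = 2; 2 - 6 = -4, which IS divisible by 2, so compatible.
    Write x = 6 + 8·t and substitute into x ≡ 2 (mod 6): 8·t ≡ 2 − 6 = -4 (mod 6).
    Divide the congruence (and modulus) by g = 2: 4·t ≡ -2 (mod 3).
    Reduce coefficients mod 3: 1·t ≡ 1 (mod 3).
    So t ≡ 1 (mod 3).
    Then x = 6 + 8·1 = 14, valid modulo lcm(8, 6) = 24: x ≡ 14 (mod 24).
  Combine with x ≡ 8 (mod 18): gcd(24, 18) = 6; 8 - 14 = -6, which IS divisible by 6, so compatible.
    Write x = 14 + 24·t and substitute into x ≡ 8 (mod 18): 24·t ≡ 8 − 14 = -6 (mod 18).
    Divide the congruence (and modulus) by g = 6: 4·t ≡ -1 (mod 3).
    Reduce coefficients mod 3: 1·t ≡ 2 (mod 3).
    So t ≡ 2 (mod 3).
    Then x = 14 + 24·2 = 62, valid modulo lcm(24, 18) = 72: x ≡ 62 (mod 72).
Verify: 62 mod 8 = 6, 62 mod 6 = 2, 62 mod 18 = 8.

x ≡ 62 (mod 72).


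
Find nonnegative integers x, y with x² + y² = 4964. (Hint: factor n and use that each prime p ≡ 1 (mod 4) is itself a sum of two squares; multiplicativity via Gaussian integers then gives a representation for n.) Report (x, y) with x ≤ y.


Step 1: Factor n = 4964 = 2^2 · 17 · 73.
Step 2: Check the mod-4 condition on each prime factor: 2 = 2 (special); 17 ≡ 1 (mod 4), exponent 1; 73 ≡ 1 (mod 4), exponent 1.
All primes ≡ 3 (mod 4) appear to even exponent (or don't appear), so by the two-squares theorem n IS expressible as a sum of two squares.
Step 3: Build a representation. Group n = k² · m with k = 2 and m = 17 · 73 = 1241 (a product of primes ≡ 1 (mod 4)); a representation of m scales to one of n via (k·x)² + (k·y)² = k²(x² + y²). Each prime p ≡ 1 (mod 4) is itself a sum of two squares; find a² by testing p − a² for a perfect square:
  17: 17 − 1² = 16 = 4² ⇒ 17 = 1² + 4².
  73: 73 − 1² = 72, 73 − 2² = 69, 73 − 3² = 64 = 8² ⇒ 73 = 3² + 8².
  Combine using the Brahmagupta–Fibonacci identity (a² + b²)(c² + d²) = (ac − bd)² + (ad + bc)² = (ac + bd)² + (ad − bc)²:
  17 · 73 = 1241: from (1² + 4²)(3² + 8²), take (1·3 − 4·8, 1·8 + 4·3) = (3 − 32, 8 + 12) = (-29, 20); dropping signs (only squares matter) gives (29, 20); check 29² + 20² = 841 + 400 = 1241 ✓.
  Scale by k = 2: (2·29, 2·20) = (58, 40).
Step 4: Order so x ≤ y and verify: 40² + 58² = 1600 + 3364 = 4964 = n. ✓

n = 4964 = 40² + 58² (one valid representation with x ≤ y).


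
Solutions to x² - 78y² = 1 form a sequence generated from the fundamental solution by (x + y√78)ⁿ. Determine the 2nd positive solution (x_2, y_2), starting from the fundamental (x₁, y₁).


Step 1: Find the fundamental solution (x₁, y₁) of x² - 78y² = 1.
  Expand √78 as a continued fraction. a₀ = ⌊√78⌋ = 8; iterate m_{k+1} = d_k·a_k − m_k, d_{k+1} = (78 − m_{k+1}²)/d_k, a_{k+1} = ⌊(a₀ + m_{k+1})/d_{k+1}⌋ (starting m₀ = 0, d₀ = 1), with convergents p_k = a_k·p_{k-1} + p_{k-2}, q_k = a_k·q_{k-1} + q_{k-2} (p₋₁ = 1, q₋₁ = 0):
  k = 0: a₀ = 8; p₀/q₀ = 8/1; p₀² − 78·q₀² = 64 − 78 = -14.
  k = 1: m = 8, d = 14, a = ⌊(8 + 8)/14⌋ = 1; p/q = (1·8 + 1)/(1·1 + 0) = 9/1; p² − 78·q² = 81 − 78 = 3.
  k = 2: m = 6, d = 3, a = ⌊(8 + 6)/3⌋ = 4; p/q = (4·9 + 8)/(4·1 + 1) = 44/5; p² − 78·q² = 1936 − 1950 = -14.
  k = 3: m = 6, d = 14, a = ⌊(8 + 6)/14⌋ = 1; p/q = (1·44 + 9)/(1·5 + 1) = 53/6; p² − 78·q² = 2809 − 2808 = 1.
  The first convergent with p² − 78·q² = 1 gives the fundamental solution (x₁, y₁) = (53, 6).
Step 2: Apply the recurrence (x_{n+1}, y_{n+1}) = (x₁x_n + 78y₁y_n, x₁y_n + y₁x_n) repeatedly.
  From (x_1, y_1) = (53, 6): x_2 = 53·53 + 78·6·6 = 5617; y_2 = 53·6 + 6·53 = 636.
Step 3: Verify x_2² - 78·y_2² = 31550689 - 31550688 = 1 (should be 1). ✓

(x_1, y_1) = (53, 6); (x_2, y_2) = (5617, 636).


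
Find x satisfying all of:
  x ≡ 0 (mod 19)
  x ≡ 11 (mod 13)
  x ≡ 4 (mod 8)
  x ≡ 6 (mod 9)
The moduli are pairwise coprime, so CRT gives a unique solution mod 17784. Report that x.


Product of moduli M = 19 · 13 · 8 · 9 = 17784.
Merge one congruence at a time:
  Start: x ≡ 0 (mod 19).
  Combine with x ≡ 11 (mod 13); new modulus lcm = 247.
    Write x = 0 + 19·t and substitute into x ≡ 11 (mod 13): 19·t ≡ 11 − 0 = 11 (mod 13).
    Reduce coefficients mod 13: 6·t ≡ 11 (mod 13).
    The inverse of 6 mod 13 is 11 (since 6·11 = 66 = 5·13 + 1), so t ≡ 11·11 = 121 ≡ 4 (mod 13).
    Then x = 0 + 19·4 = 76, valid modulo lcm(19, 13) = 247: x ≡ 76 (mod 247).
  Combine with x ≡ 4 (mod 8); new modulus lcm = 1976.
    Write x = 76 + 247·t and substitute into x ≡ 4 (mod 8): 247·t ≡ 4 − 76 = -72 (mod 8).
    Reduce coefficients mod 8: 7·t ≡ 0 (mod 8).
    The inverse of 7 mod 8 is 7 (since 7·7 = 49 = 6·8 + 1), so t ≡ 7·0 = 0 ≡ 0 (mod 8).
    Then x = 76 + 247·0 = 76, valid modulo lcm(247, 8) = 1976: x ≡ 76 (mod 1976).
  Combine with x ≡ 6 (mod 9); new modulus lcm = 17784.
    Write x = 76 + 1976·t and substitute into x ≡ 6 (mod 9): 1976·t ≡ 6 − 76 = -70 (mod 9).
    Reduce coefficients mod 9: 5·t ≡ 2 (mod 9).
    The inverse of 5 mod 9 is 2 (since 5·2 = 10 = 1·9 + 1), so t ≡ 2·2 = 4 ≡ 4 (mod 9).
    Then x = 76 + 1976·4 = 7980, valid modulo lcm(1976, 9) = 17784: x ≡ 7980 (mod 17784).
Verify against each original: 7980 mod 19 = 0, 7980 mod 13 = 11, 7980 mod 8 = 4, 7980 mod 9 = 6.

x ≡ 7980 (mod 17784).


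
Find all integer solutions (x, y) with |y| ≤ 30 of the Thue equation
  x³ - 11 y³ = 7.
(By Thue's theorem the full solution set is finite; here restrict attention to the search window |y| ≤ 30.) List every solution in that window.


The equation is x³ - 11y³ = 7. For fixed y, x³ = 11·y³ + 7, so a solution requires the RHS to be a perfect cube.
Strategy: iterate y from -30 to 30, compute RHS = 11·y³ + 7, and check whether it is a (positive or negative) perfect cube.
Check small values of y:
  y = 0: RHS = 7 is not a perfect cube.
  y = 1: RHS = 18 is not a perfect cube.
  y = -1: RHS = -4 is not a perfect cube.
  y = 2: RHS = 95 is not a perfect cube.
  y = -2: RHS = -81 is not a perfect cube.
  y = 3: RHS = 304 is not a perfect cube.
  y = -3: RHS = -290 is not a perfect cube.
Continuing the search up to |y| = 30 finds no solutions either.
No (x, y) in the scanned range satisfies the equation.

No integer solutions with |y| ≤ 30.


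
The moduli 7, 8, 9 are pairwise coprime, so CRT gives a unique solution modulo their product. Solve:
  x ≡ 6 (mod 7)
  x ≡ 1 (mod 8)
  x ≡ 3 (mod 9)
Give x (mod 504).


Moduli 7, 8, 9 are pairwise coprime; by CRT there is a unique solution modulo M = 7 · 8 · 9 = 504.
Solve pairwise, accumulating the modulus:
  Start with x ≡ 6 (mod 7).
  Combine with x ≡ 1 (mod 8): since gcd(7, 8) = 1, we get a unique residue mod 56.
    Write x = 6 + 7·t and substitute into x ≡ 1 (mod 8): 7·t ≡ 1 − 6 = -5 (mod 8).
    Reduce coefficients mod 8: 7·t ≡ 3 (mod 8).
    The inverse of 7 mod 8 is 7 (since 7·7 = 49 = 6·8 + 1), so t ≡ 7·3 = 21 ≡ 5 (mod 8).
    Then x = 6 + 7·5 = 41, valid modulo lcm(7, 8) = 56: x ≡ 41 (mod 56).
  Combine with x ≡ 3 (mod 9): since gcd(56, 9) = 1, we get a unique residue mod 504.
    Write x = 41 + 56·t and substitute into x ≡ 3 (mod 9): 56·t ≡ 3 − 41 = -38 (mod 9).
    Reduce coefficients mod 9: 2·t ≡ 7 (mod 9).
    The inverse of 2 mod 9 is 5 (since 2·5 = 10 = 1·9 + 1), so t ≡ 5·7 = 35 ≡ 8 (mod 9).
    Then x = 41 + 56·8 = 489, valid modulo lcm(56, 9) = 504: x ≡ 489 (mod 504).
Verify: 489 mod 7 = 6 ✓, 489 mod 8 = 1 ✓, 489 mod 9 = 3 ✓.

x ≡ 489 (mod 504).


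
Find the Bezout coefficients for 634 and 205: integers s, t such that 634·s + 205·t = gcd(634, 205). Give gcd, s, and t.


Euclidean algorithm on (634, 205) — divide until remainder is 0:
  634 = 3 · 205 + 19
  205 = 10 · 19 + 15
  19 = 1 · 15 + 4
  15 = 3 · 4 + 3
  4 = 1 · 3 + 1
  3 = 3 · 1 + 0
gcd(634, 205) = 1.
Track Bezout coefficients alongside the remainders: start with r₀ = 634 = a·1 + b·0 (s = 1, t = 0) and r₁ = 205 = a·0 + b·1 (s = 0, t = 1); each new remainder r_{k+1} = r_{k-1} − q_k·r_k inherits s_{k+1} = s_{k-1} − q_k·s_k, t_{k+1} = t_{k-1} − q_k·t_k, so r_k = a·s_k + b·t_k at every step:
  q = 3: r = 19, s = 1 − 3·0 = 1, t = 0 − 3·1 = -3  (check: 634·1 + 205·(-3) = 19)
  q = 10: r = 15, s = 0 − 10·1 = -10, t = 1 − 10·(-3) = 31  (check: 634·(-10) + 205·31 = 15)
  q = 1: r = 4, s = 1 − 1·(-10) = 11, t = -3 − 1·31 = -34  (check: 634·11 + 205·(-34) = 4)
  q = 3: r = 3, s = -10 − 3·11 = -43, t = 31 − 3·(-34) = 133  (check: 634·(-43) + 205·133 = 3)
  q = 1: r = 1, s = 11 − 1·(-43) = 54, t = -34 − 1·133 = -167  (check: 634·54 + 205·(-167) = 1)
The row with r = 1 (the gcd) gives the Bezout coefficients s = 54, t = -167.
Result: 634 · (54) + 205 · (-167) = 1.

gcd(634, 205) = 1; s = 54, t = -167 (check: 634·54 + 205·(-167) = 1).


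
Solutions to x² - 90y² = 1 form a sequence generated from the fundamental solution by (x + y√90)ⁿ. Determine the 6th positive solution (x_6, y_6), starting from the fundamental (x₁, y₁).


Step 1: Find the fundamental solution (x₁, y₁) of x² - 90y² = 1.
  Expand √90 as a continued fraction. a₀ = ⌊√90⌋ = 9; iterate m_{k+1} = d_k·a_k − m_k, d_{k+1} = (90 − m_{k+1}²)/d_k, a_{k+1} = ⌊(a₀ + m_{k+1})/d_{k+1}⌋ (starting m₀ = 0, d₀ = 1), with convergents p_k = a_k·p_{k-1} + p_{k-2}, q_k = a_k·q_{k-1} + q_{k-2} (p₋₁ = 1, q₋₁ = 0):
  k = 0: a₀ = 9; p₀/q₀ = 9/1; p₀² − 90·q₀² = 81 − 90 = -9.
  k = 1: m = 9, d = 9, a = ⌊(9 + 9)/9⌋ = 2; p/q = (2·9 + 1)/(2·1 + 0) = 19/2; p² − 90·q² = 361 − 360 = 1.
  The first convergent with p² − 90·q² = 1 gives the fundamental solution (x₁, y₁) = (19, 2).
Step 2: Apply the recurrence (x_{n+1}, y_{n+1}) = (x₁x_n + 90y₁y_n, x₁y_n + y₁x_n) repeatedly.
  From (x_1, y_1) = (19, 2): x_2 = 19·19 + 90·2·2 = 721; y_2 = 19·2 + 2·19 = 76.
  From (x_2, y_2) = (721, 76): x_3 = 19·721 + 90·2·76 = 27379; y_3 = 19·76 + 2·721 = 2886.
  From (x_3, y_3) = (27379, 2886): x_4 = 19·27379 + 90·2·2886 = 1039681; y_4 = 19·2886 + 2·27379 = 109592.
  From (x_4, y_4) = (1039681, 109592): x_5 = 19·1039681 + 90·2·109592 = 39480499; y_5 = 19·109592 + 2·1039681 = 4161610.
  From (x_5, y_5) = (39480499, 4161610): x_6 = 19·39480499 + 90·2·4161610 = 1499219281; y_6 = 19·4161610 + 2·39480499 = 158031588.
Step 3: Verify x_6² - 90·y_6² = 2247658452522156961 - 2247658452522156960 = 1 (should be 1). ✓

(x_1, y_1) = (19, 2); (x_6, y_6) = (1499219281, 158031588).


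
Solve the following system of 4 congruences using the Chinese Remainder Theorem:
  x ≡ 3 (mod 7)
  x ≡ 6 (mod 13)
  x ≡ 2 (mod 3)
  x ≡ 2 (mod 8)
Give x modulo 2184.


Product of moduli M = 7 · 13 · 3 · 8 = 2184.
Merge one congruence at a time:
  Start: x ≡ 3 (mod 7).
  Combine with x ≡ 6 (mod 13); new modulus lcm = 91.
    Write x = 3 + 7·t and substitute into x ≡ 6 (mod 13): 7·t ≡ 6 − 3 = 3 (mod 13).
    The inverse of 7 mod 13 is 2 (since 7·2 = 14 = 1·13 + 1), so t ≡ 2·3 = 6 ≡ 6 (mod 13).
    Then x = 3 + 7·6 = 45, valid modulo lcm(7, 13) = 91: x ≡ 45 (mod 91).
  Combine with x ≡ 2 (mod 3); new modulus lcm = 273.
    Write x = 45 + 91·t and substitute into x ≡ 2 (mod 3): 91·t ≡ 2 − 45 = -43 (mod 3).
    Reduce coefficients mod 3: 1·t ≡ 2 (mod 3).
    So t ≡ 2 (mod 3).
    Then x = 45 + 91·2 = 227, valid modulo lcm(91, 3) = 273: x ≡ 227 (mod 273).
  Combine with x ≡ 2 (mod 8); new modulus lcm = 2184.
    Write x = 227 + 273·t and substitute into x ≡ 2 (mod 8): 273·t ≡ 2 − 227 = -225 (mod 8).
    Reduce coefficients mod 8: 1·t ≡ 7 (mod 8).
    So t ≡ 7 (mod 8).
    Then x = 227 + 273·7 = 2138, valid modulo lcm(273, 8) = 2184: x ≡ 2138 (mod 2184).
Verify against each original: 2138 mod 7 = 3, 2138 mod 13 = 6, 2138 mod 3 = 2, 2138 mod 8 = 2.

x ≡ 2138 (mod 2184).


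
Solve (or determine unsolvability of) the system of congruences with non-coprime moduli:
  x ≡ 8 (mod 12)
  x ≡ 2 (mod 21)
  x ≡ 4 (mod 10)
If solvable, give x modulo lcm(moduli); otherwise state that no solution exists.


Moduli 12, 21, 10 are not pairwise coprime, so CRT works modulo lcm(m_i) when all pairwise compatibility conditions hold.
Pairwise compatibility: gcd(m_i, m_j) must divide a_i - a_j for every pair.
Merge one congruence at a time:
  Start: x ≡ 8 (mod 12).
  Combine with x ≡ 2 (mod 21): gcd(12, 21) = 3; 2 - 8 = -6, which IS divisible by 3, so compatible.
    Write x = 8 + 12·t and substitute into x ≡ 2 (mod 21): 12·t ≡ 2 − 8 = -6 (mod 21).
    Divide the congruence (and modulus) by g = 3: 4·t ≡ -2 (mod 7).
    Reduce coefficients mod 7: 4·t ≡ 5 (mod 7).
    The inverse of 4 mod 7 is 2 (since 4·2 = 8 = 1·7 + 1), so t ≡ 2·5 = 10 ≡ 3 (mod 7).
    Then x = 8 + 12·3 = 44, valid modulo lcm(12, 21) = 84: x ≡ 44 (mod 84).
  Combine with x ≡ 4 (mod 10): gcd(84, 10) = 2; 4 - 44 = -40, which IS divisible by 2, so compatible.
    Write x = 44 + 84·t and substitute into x ≡ 4 (mod 10): 84·t ≡ 4 − 44 = -40 (mod 10).
    Divide the congruence (and modulus) by g = 2: 42·t ≡ -20 (mod 5).
    Reduce coefficients mod 5: 2·t ≡ 0 (mod 5).
    The inverse of 2 mod 5 is 3 (since 2·3 = 6 = 1·5 + 1), so t ≡ 3·0 = 0 ≡ 0 (mod 5).
    Then x = 44 + 84·0 = 44, valid modulo lcm(84, 10) = 420: x ≡ 44 (mod 420).
Verify: 44 mod 12 = 8, 44 mod 21 = 2, 44 mod 10 = 4.

x ≡ 44 (mod 420).


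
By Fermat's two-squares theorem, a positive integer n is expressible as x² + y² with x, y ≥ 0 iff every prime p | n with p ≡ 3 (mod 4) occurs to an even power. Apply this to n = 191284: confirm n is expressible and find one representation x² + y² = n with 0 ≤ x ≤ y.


Step 1: Factor n = 191284 = 2^2 · 17 · 29 · 97.
Step 2: Check the mod-4 condition on each prime factor: 2 = 2 (special); 17 ≡ 1 (mod 4), exponent 1; 29 ≡ 1 (mod 4), exponent 1; 97 ≡ 1 (mod 4), exponent 1.
All primes ≡ 3 (mod 4) appear to even exponent (or don't appear), so by the two-squares theorem n IS expressible as a sum of two squares.
Step 3: Build a representation. Group n = k² · m with k = 2 and m = 17 · 29 · 97 = 47821 (a product of primes ≡ 1 (mod 4)); a representation of m scales to one of n via (k·x)² + (k·y)² = k²(x² + y²). Each prime p ≡ 1 (mod 4) is itself a sum of two squares; find a² by testing p − a² for a perfect square:
  17: 17 − 1² = 16 = 4² ⇒ 17 = 1² + 4².
  29: 29 − 1² = 28, 29 − 2² = 25 = 5² ⇒ 29 = 2² + 5².
  97: 97 − 1² = 96, 97 − 2² = 93, 97 − 3² = 88, 97 − 4² = 81 = 9² ⇒ 97 = 4² + 9².
  Combine using the Brahmagupta–Fibonacci identity (a² + b²)(c² + d²) = (ac − bd)² + (ad + bc)² = (ac + bd)² + (ad − bc)²:
  17 · 29 = 493: from (1² + 4²)(2² + 5²), take (1·2 − 4·5, 1·5 + 4·2) = (2 − 20, 5 + 8) = (-18, 13); dropping signs (only squares matter) gives (18, 13); check 18² + 13² = 324 + 169 = 493 ✓.
  493 · 97 = 47821: from (18² + 13²)(4² + 9²), take (18·4 − 13·9, 18·9 + 13·4) = (72 − 117, 162 + 52) = (-45, 214); dropping signs (only squares matter) gives (45, 214); check 45² + 214² = 2025 + 45796 = 47821 ✓.
  Scale by k = 2: (2·45, 2·214) = (90, 428).
Step 4: Order so x ≤ y and verify: 90² + 428² = 8100 + 183184 = 191284 = n. ✓

n = 191284 = 90² + 428² (one valid representation with x ≤ y).
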